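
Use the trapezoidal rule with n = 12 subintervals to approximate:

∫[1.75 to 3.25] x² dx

f(x) = x²
a = 1.75, b = 3.25, n = 12
h = (b - a)/n = 0.125000

Trapezoidal rule: (h/2)[f(x₀) + 2f(x₁) + 2f(x₂) + ... + f(xₙ)]

x_0 = 1.7500, f(x_0) = 3.062500, coefficient = 1
x_1 = 1.8750, f(x_1) = 3.515625, coefficient = 2
x_2 = 2.0000, f(x_2) = 4.000000, coefficient = 2
x_3 = 2.1250, f(x_3) = 4.515625, coefficient = 2
x_4 = 2.2500, f(x_4) = 5.062500, coefficient = 2
x_5 = 2.3750, f(x_5) = 5.640625, coefficient = 2
x_6 = 2.5000, f(x_6) = 6.250000, coefficient = 2
x_7 = 2.6250, f(x_7) = 6.890625, coefficient = 2
x_8 = 2.7500, f(x_8) = 7.562500, coefficient = 2
x_9 = 2.8750, f(x_9) = 8.265625, coefficient = 2
x_10 = 3.0000, f(x_10) = 9.000000, coefficient = 2
x_11 = 3.1250, f(x_11) = 9.765625, coefficient = 2
x_12 = 3.2500, f(x_12) = 10.562500, coefficient = 1

I ≈ (0.125000/2) × 154.562500 = 9.660156
Exact value: 9.656250
Error: 0.003906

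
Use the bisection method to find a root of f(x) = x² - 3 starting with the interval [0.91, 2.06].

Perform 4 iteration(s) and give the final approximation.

f(x) = x² - 3
Initial interval: [0.91, 2.06]

Iteration 1:
  c_1 = (0.910000 + 2.060000)/2 = 1.485000
  f(c_1) = f(1.485000) = -0.794775
  f(a) × f(c) ≥ 0, new interval: [1.485000, 2.060000]
Iteration 2:
  c_2 = (1.485000 + 2.060000)/2 = 1.772500
  f(c_2) = f(1.772500) = 0.141756
  f(a) × f(c) < 0, new interval: [1.485000, 1.772500]
Iteration 3:
  c_3 = (1.485000 + 1.772500)/2 = 1.628750
  f(c_3) = f(1.628750) = -0.347173
  f(a) × f(c) ≥ 0, new interval: [1.628750, 1.772500]
Iteration 4:
  c_4 = (1.628750 + 1.772500)/2 = 1.700625
  f(c_4) = f(1.700625) = -0.107875
  f(a) × f(c) ≥ 0, new interval: [1.700625, 1.772500]

After 4 iteration(s), the approximation is c_4 = 1.700625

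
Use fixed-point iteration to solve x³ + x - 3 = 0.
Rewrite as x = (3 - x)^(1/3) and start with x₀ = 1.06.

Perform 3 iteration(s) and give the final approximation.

Equation: x³ + x - 3 = 0
Fixed-point form: x = (3 - x)^(1/3)
x₀ = 1.06

x_1 = g(1.060000) = 1.247194
x_2 = g(1.247194) = 1.205715
x_3 = g(1.205715) = 1.215152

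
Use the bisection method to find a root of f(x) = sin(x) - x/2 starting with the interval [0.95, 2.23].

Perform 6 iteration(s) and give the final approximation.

f(x) = sin(x) - x/2
Initial interval: [0.95, 2.23]

Iteration 1:
  c_1 = (0.950000 + 2.230000)/2 = 1.590000
  f(c_1) = f(1.590000) = 0.204816
  f(a) × f(c) ≥ 0, new interval: [1.590000, 2.230000]
Iteration 2:
  c_2 = (1.590000 + 2.230000)/2 = 1.910000
  f(c_2) = f(1.910000) = -0.011980
  f(a) × f(c) < 0, new interval: [1.590000, 1.910000]
Iteration 3:
  c_3 = (1.590000 + 1.910000)/2 = 1.750000
  f(c_3) = f(1.750000) = 0.108986
  f(a) × f(c) ≥ 0, new interval: [1.750000, 1.910000]
Iteration 4:
  c_4 = (1.750000 + 1.910000)/2 = 1.830000
  f(c_4) = f(1.830000) = 0.051594
  f(a) × f(c) ≥ 0, new interval: [1.830000, 1.910000]
Iteration 5:
  c_5 = (1.830000 + 1.910000)/2 = 1.870000
  f(c_5) = f(1.870000) = 0.020572
  f(a) × f(c) ≥ 0, new interval: [1.870000, 1.910000]
Iteration 6:
  c_6 = (1.870000 + 1.910000)/2 = 1.890000
  f(c_6) = f(1.890000) = 0.004486
  f(a) × f(c) ≥ 0, new interval: [1.890000, 1.910000]

After 6 iteration(s), the approximation is c_6 = 1.890000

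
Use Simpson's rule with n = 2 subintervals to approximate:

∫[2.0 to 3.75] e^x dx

f(x) = e^x
a = 2.0, b = 3.75, n = 2
h = (b - a)/n = 0.875000

Simpson's rule: (h/3)[f(x₀) + 4f(x₁) + 2f(x₂) + ... + f(xₙ)]

x_0 = 2.0000, f(x_0) = 7.389056, coefficient = 1
x_1 = 2.8750, f(x_1) = 17.725424, coefficient = 4
x_2 = 3.7500, f(x_2) = 42.521082, coefficient = 1

I ≈ (0.875000/3) × 120.811835 = 35.236785
Exact value: 35.132026
Error: 0.104759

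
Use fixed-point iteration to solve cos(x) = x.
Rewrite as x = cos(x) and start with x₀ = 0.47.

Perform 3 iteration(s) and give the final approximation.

Equation: cos(x) = x
Fixed-point form: x = cos(x)
x₀ = 0.47

x_1 = g(0.470000) = 0.891568
x_2 = g(0.891568) = 0.628193
x_3 = g(0.628193) = 0.809091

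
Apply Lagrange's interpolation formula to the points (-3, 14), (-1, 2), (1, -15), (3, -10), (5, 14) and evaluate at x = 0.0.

Lagrange interpolation formula:
P(x) = Σ yᵢ × Lᵢ(x)
where Lᵢ(x) = Π_{j≠i} (x - xⱼ)/(xᵢ - xⱼ)

L_0(0.0) = (0.0 - (-1))/(-3 - (-1)) × (0.0 - 1)/(-3 - 1) × (0.0 - 3)/(-3 - 3) × (0.0 - 5)/(-3 - 5) = -0.039062
L_1(0.0) = (0.0 - (-3))/(-1 - (-3)) × (0.0 - 1)/(-1 - 1) × (0.0 - 3)/(-1 - 3) × (0.0 - 5)/(-1 - 5) = 0.468750
L_2(0.0) = (0.0 - (-3))/(1 - (-3)) × (0.0 - (-1))/(1 - (-1)) × (0.0 - 3)/(1 - 3) × (0.0 - 5)/(1 - 5) = 0.703125
L_3(0.0) = (0.0 - (-3))/(3 - (-3)) × (0.0 - (-1))/(3 - (-1)) × (0.0 - 1)/(3 - 1) × (0.0 - 5)/(3 - 5) = -0.156250
L_4(0.0) = (0.0 - (-3))/(5 - (-3)) × (0.0 - (-1))/(5 - (-1)) × (0.0 - 1)/(5 - 1) × (0.0 - 3)/(5 - 3) = 0.023438

P(0.0) = 14×L_0(0.0) + 2×L_1(0.0) + (-15)×L_2(0.0) + (-10)×L_3(0.0) + 14×L_4(0.0)
P(0.0) = -8.265625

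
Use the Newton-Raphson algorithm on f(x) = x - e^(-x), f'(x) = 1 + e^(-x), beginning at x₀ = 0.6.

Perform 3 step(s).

f(x) = x - e^(-x)
f'(x) = 1 + e^(-x)
x₀ = 0.6

Newton-Raphson formula: x_{n+1} = x_n - f(x_n)/f'(x_n)

Iteration 1:
  f(0.600000) = 0.051188
  f'(0.600000) = 1.548812
  x_1 = 0.600000 - 0.051188/1.548812 = 0.566950
Iteration 2:
  f(0.566950) = -0.000303
  f'(0.566950) = 1.567253
  x_2 = 0.566950 - (-0.000303)/1.567253 = 0.567143
Iteration 3:
  f(0.567143) = 0.000000
  f'(0.567143) = 1.567143
  x_3 = 0.567143 - 0.000000/1.567143 = 0.567143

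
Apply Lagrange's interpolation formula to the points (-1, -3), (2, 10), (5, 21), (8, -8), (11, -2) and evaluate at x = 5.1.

Lagrange interpolation formula:
P(x) = Σ yᵢ × Lᵢ(x)
where Lᵢ(x) = Π_{j≠i} (x - xⱼ)/(xᵢ - xⱼ)

L_0(5.1) = (5.1 - 2)/(-1 - 2) × (5.1 - 5)/(-1 - 5) × (5.1 - 8)/(-1 - 8) × (5.1 - 11)/(-1 - 11) = 0.002728
L_1(5.1) = (5.1 - (-1))/(2 - (-1)) × (5.1 - 5)/(2 - 5) × (5.1 - 8)/(2 - 8) × (5.1 - 11)/(2 - 11) = -0.021476
L_2(5.1) = (5.1 - (-1))/(5 - (-1)) × (5.1 - 2)/(5 - 2) × (5.1 - 8)/(5 - 8) × (5.1 - 11)/(5 - 11) = 0.998611
L_3(5.1) = (5.1 - (-1))/(8 - (-1)) × (5.1 - 2)/(8 - 2) × (5.1 - 5)/(8 - 5) × (5.1 - 11)/(8 - 11) = 0.022957
L_4(5.1) = (5.1 - (-1))/(11 - (-1)) × (5.1 - 2)/(11 - 2) × (5.1 - 5)/(11 - 5) × (5.1 - 8)/(11 - 8) = -0.002821

P(5.1) = (-3)×L_0(5.1) + 10×L_1(5.1) + 21×L_2(5.1) + (-8)×L_3(5.1) + (-2)×L_4(5.1)
P(5.1) = 20.569889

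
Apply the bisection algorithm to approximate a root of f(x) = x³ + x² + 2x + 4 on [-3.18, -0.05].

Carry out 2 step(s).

f(x) = x³ + x² + 2x + 4
Initial interval: [-3.18, -0.05]

Iteration 1:
  c_1 = (-3.180000 + (-0.050000))/2 = -1.615000
  f(c_1) = f(-1.615000) = -0.834058
  f(a) × f(c) ≥ 0, new interval: [-1.615000, -0.050000]
Iteration 2:
  c_2 = (-1.615000 + (-0.050000))/2 = -0.832500
  f(c_2) = f(-0.832500) = 2.451087
  f(a) × f(c) < 0, new interval: [-1.615000, -0.832500]

After 2 iteration(s), the approximation is c_2 = -0.832500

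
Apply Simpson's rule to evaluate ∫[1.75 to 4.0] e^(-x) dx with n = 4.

f(x) = e^(-x)
a = 1.75, b = 4.0, n = 4
h = (b - a)/n = 0.562500

Simpson's rule: (h/3)[f(x₀) + 4f(x₁) + 2f(x₂) + ... + f(xₙ)]

x_0 = 1.7500, f(x_0) = 0.173774, coefficient = 1
x_1 = 2.3125, f(x_1) = 0.099013, coefficient = 4
x_2 = 2.8750, f(x_2) = 0.056416, coefficient = 2
x_3 = 3.4375, f(x_3) = 0.032145, coefficient = 4
x_4 = 4.0000, f(x_4) = 0.018316, coefficient = 1

I ≈ (0.562500/3) × 0.829555 = 0.155542
Exact value: 0.155458
Error: 0.000083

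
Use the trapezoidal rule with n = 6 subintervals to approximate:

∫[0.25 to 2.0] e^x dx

f(x) = e^x
a = 0.25, b = 2.0, n = 6
h = (b - a)/n = 0.291667

Trapezoidal rule: (h/2)[f(x₀) + 2f(x₁) + 2f(x₂) + ... + f(xₙ)]

x_0 = 0.2500, f(x_0) = 1.284025, coefficient = 1
x_1 = 0.5417, f(x_1) = 1.718869, coefficient = 2
x_2 = 0.8333, f(x_2) = 2.300976, coefficient = 2
x_3 = 1.1250, f(x_3) = 3.080217, coefficient = 2
x_4 = 1.4167, f(x_4) = 4.123353, coefficient = 2
x_5 = 1.7083, f(x_5) = 5.519754, coefficient = 2
x_6 = 2.0000, f(x_6) = 7.389056, coefficient = 1

I ≈ (0.291667/2) × 42.159420 = 6.148249
Exact value: 6.105031
Error: 0.043218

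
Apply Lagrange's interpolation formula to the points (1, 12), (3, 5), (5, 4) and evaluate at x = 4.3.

Lagrange interpolation formula:
P(x) = Σ yᵢ × Lᵢ(x)
where Lᵢ(x) = Π_{j≠i} (x - xⱼ)/(xᵢ - xⱼ)

L_0(4.3) = (4.3 - 3)/(1 - 3) × (4.3 - 5)/(1 - 5) = -0.113750
L_1(4.3) = (4.3 - 1)/(3 - 1) × (4.3 - 5)/(3 - 5) = 0.577500
L_2(4.3) = (4.3 - 1)/(5 - 1) × (4.3 - 3)/(5 - 3) = 0.536250

P(4.3) = 12×L_0(4.3) + 5×L_1(4.3) + 4×L_2(4.3)
P(4.3) = 3.667500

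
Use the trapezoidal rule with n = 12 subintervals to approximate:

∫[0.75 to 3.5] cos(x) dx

f(x) = cos(x)
a = 0.75, b = 3.5, n = 12
h = (b - a)/n = 0.229167

Trapezoidal rule: (h/2)[f(x₀) + 2f(x₁) + 2f(x₂) + ... + f(xₙ)]

x_0 = 0.7500, f(x_0) = 0.731689, coefficient = 1
x_1 = 0.9792, f(x_1) = 0.557714, coefficient = 2
x_2 = 1.2083, f(x_2) = 0.354578, coefficient = 2
x_3 = 1.4375, f(x_3) = 0.132902, coefficient = 2
x_4 = 1.6667, f(x_4) = -0.095724, coefficient = 2
x_5 = 1.8958, f(x_5) = -0.319344, coefficient = 2
x_6 = 2.1250, f(x_6) = -0.526266, coefficient = 2
x_7 = 2.3542, f(x_7) = -0.705671, coefficient = 2
x_8 = 2.5833, f(x_8) = -0.848178, coefficient = 2
x_9 = 2.8125, f(x_9) = -0.946336, coefficient = 2
x_10 = 3.0417, f(x_10) = -0.995012, coefficient = 2
x_11 = 3.2708, f(x_11) = -0.991660, coefficient = 2
x_12 = 3.5000, f(x_12) = -0.936457, coefficient = 1

I ≈ (0.229167/2) × -8.970761 = -1.027900
Exact value: -1.032422
Error: 0.004522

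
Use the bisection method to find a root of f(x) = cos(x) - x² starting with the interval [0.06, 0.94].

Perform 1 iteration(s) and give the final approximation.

f(x) = cos(x) - x²
Initial interval: [0.06, 0.94]

Iteration 1:
  c_1 = (0.060000 + 0.940000)/2 = 0.500000
  f(c_1) = f(0.500000) = 0.627583
  f(a) × f(c) ≥ 0, new interval: [0.500000, 0.940000]

After 1 iteration(s), the approximation is c_1 = 0.500000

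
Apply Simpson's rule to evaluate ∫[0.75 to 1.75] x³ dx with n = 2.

f(x) = x³
a = 0.75, b = 1.75, n = 2
h = (b - a)/n = 0.500000

Simpson's rule: (h/3)[f(x₀) + 4f(x₁) + 2f(x₂) + ... + f(xₙ)]

x_0 = 0.7500, f(x_0) = 0.421875, coefficient = 1
x_1 = 1.2500, f(x_1) = 1.953125, coefficient = 4
x_2 = 1.7500, f(x_2) = 5.359375, coefficient = 1

I ≈ (0.500000/3) × 13.593750 = 2.265625
Exact value: 2.265625
Error: 0.000000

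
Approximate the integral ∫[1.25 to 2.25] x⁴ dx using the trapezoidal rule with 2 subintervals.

f(x) = x⁴
a = 1.25, b = 2.25, n = 2
h = (b - a)/n = 0.500000

Trapezoidal rule: (h/2)[f(x₀) + 2f(x₁) + 2f(x₂) + ... + f(xₙ)]

x_0 = 1.2500, f(x_0) = 2.441406, coefficient = 1
x_1 = 1.7500, f(x_1) = 9.378906, coefficient = 2
x_2 = 2.2500, f(x_2) = 25.628906, coefficient = 1

I ≈ (0.500000/2) × 46.828125 = 11.707031
Exact value: 10.922656
Error: 0.784375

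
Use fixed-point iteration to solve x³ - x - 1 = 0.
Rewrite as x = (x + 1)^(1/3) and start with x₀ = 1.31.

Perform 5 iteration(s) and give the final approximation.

Equation: x³ - x - 1 = 0
Fixed-point form: x = (x + 1)^(1/3)
x₀ = 1.31

x_1 = g(1.310000) = 1.321916
x_2 = g(1.321916) = 1.324186
x_3 = g(1.324186) = 1.324617
x_4 = g(1.324617) = 1.324699
x_5 = g(1.324699) = 1.324714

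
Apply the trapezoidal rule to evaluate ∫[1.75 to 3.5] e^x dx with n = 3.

f(x) = e^x
a = 1.75, b = 3.5, n = 3
h = (b - a)/n = 0.583333

Trapezoidal rule: (h/2)[f(x₀) + 2f(x₁) + 2f(x₂) + ... + f(xₙ)]

x_0 = 1.7500, f(x_0) = 5.754603, coefficient = 1
x_1 = 2.3333, f(x_1) = 10.312259, coefficient = 2
x_2 = 2.9167, f(x_2) = 18.479586, coefficient = 2
x_3 = 3.5000, f(x_3) = 33.115452, coefficient = 1

I ≈ (0.583333/2) × 96.453744 = 28.132342
Exact value: 27.360849
Error: 0.771493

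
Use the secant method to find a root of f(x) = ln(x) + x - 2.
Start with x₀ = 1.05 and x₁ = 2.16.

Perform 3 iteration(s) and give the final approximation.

f(x) = ln(x) + x - 2
x₀ = 1.05, x₁ = 2.16

Secant formula: x_{n+1} = x_n - f(x_n)(x_n - x_{n-1})/(f(x_n) - f(x_{n-1}))

Iteration 1:
  f(1.050000) = -0.901210
  f(2.160000) = 0.930108
  x_2 = 2.160000 - 0.930108×(2.160000 - 1.050000)/(0.930108 - (-0.901210))
       = 1.596242
Iteration 2:
  f(2.160000) = 0.930108
  f(1.596242) = 0.063894
  x_3 = 1.596242 - 0.063894×(1.596242 - 2.160000)/(0.063894 - 0.930108)
       = 1.554658
Iteration 3:
  f(1.596242) = 0.063894
  f(1.554658) = -0.004087
  x_4 = 1.554658 - (-0.004087)×(1.554658 - 1.596242)/(-0.004087 - 0.063894)
       = 1.557158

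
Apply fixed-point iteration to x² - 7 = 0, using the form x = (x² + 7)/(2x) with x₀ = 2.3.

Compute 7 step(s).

Equation: x² - 7 = 0
Fixed-point form: x = (x² + 7)/(2x)
x₀ = 2.3

x_1 = g(2.300000) = 2.671739
x_2 = g(2.671739) = 2.645878
x_3 = g(2.645878) = 2.645751
x_4 = g(2.645751) = 2.645751
x_5 = g(2.645751) = 2.645751
x_6 = g(2.645751) = 2.645751
x_7 = g(2.645751) = 2.645751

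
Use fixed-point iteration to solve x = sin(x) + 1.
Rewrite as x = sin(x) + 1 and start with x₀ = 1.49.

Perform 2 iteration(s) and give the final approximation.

Equation: x = sin(x) + 1
Fixed-point form: x = sin(x) + 1
x₀ = 1.49

x_1 = g(1.490000) = 1.996738
x_2 = g(1.996738) = 1.910650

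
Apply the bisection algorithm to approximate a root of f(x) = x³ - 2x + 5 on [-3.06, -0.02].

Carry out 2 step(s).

f(x) = x³ - 2x + 5
Initial interval: [-3.06, -0.02]

Iteration 1:
  c_1 = (-3.060000 + (-0.020000))/2 = -1.540000
  f(c_1) = f(-1.540000) = 4.427736
  f(a) × f(c) < 0, new interval: [-3.060000, -1.540000]
Iteration 2:
  c_2 = (-3.060000 + (-1.540000))/2 = -2.300000
  f(c_2) = f(-2.300000) = -2.567000
  f(a) × f(c) ≥ 0, new interval: [-2.300000, -1.540000]

After 2 iteration(s), the approximation is c_2 = -2.300000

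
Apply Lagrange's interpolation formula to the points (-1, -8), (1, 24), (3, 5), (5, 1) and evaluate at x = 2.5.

Lagrange interpolation formula:
P(x) = Σ yᵢ × Lᵢ(x)
where Lᵢ(x) = Π_{j≠i} (x - xⱼ)/(xᵢ - xⱼ)

L_0(2.5) = (2.5 - 1)/(-1 - 1) × (2.5 - 3)/(-1 - 3) × (2.5 - 5)/(-1 - 5) = -0.039062
L_1(2.5) = (2.5 - (-1))/(1 - (-1)) × (2.5 - 3)/(1 - 3) × (2.5 - 5)/(1 - 5) = 0.273438
L_2(2.5) = (2.5 - (-1))/(3 - (-1)) × (2.5 - 1)/(3 - 1) × (2.5 - 5)/(3 - 5) = 0.820312
L_3(2.5) = (2.5 - (-1))/(5 - (-1)) × (2.5 - 1)/(5 - 1) × (2.5 - 3)/(5 - 3) = -0.054688

P(2.5) = (-8)×L_0(2.5) + 24×L_1(2.5) + 5×L_2(2.5) + 1×L_3(2.5)
P(2.5) = 10.921875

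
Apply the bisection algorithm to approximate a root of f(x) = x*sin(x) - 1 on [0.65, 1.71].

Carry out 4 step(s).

f(x) = x*sin(x) - 1
Initial interval: [0.65, 1.71]

Iteration 1:
  c_1 = (0.650000 + 1.710000)/2 = 1.180000
  f(c_1) = f(1.180000) = 0.091035
  f(a) × f(c) < 0, new interval: [0.650000, 1.180000]
Iteration 2:
  c_2 = (0.650000 + 1.180000)/2 = 0.915000
  f(c_2) = f(0.915000) = -0.274805
  f(a) × f(c) ≥ 0, new interval: [0.915000, 1.180000]
Iteration 3:
  c_3 = (0.915000 + 1.180000)/2 = 1.047500
  f(c_3) = f(1.047500) = -0.092680
  f(a) × f(c) ≥ 0, new interval: [1.047500, 1.180000]
Iteration 4:
  c_4 = (1.047500 + 1.180000)/2 = 1.113750
  f(c_4) = f(1.113750) = -0.000565
  f(a) × f(c) ≥ 0, new interval: [1.113750, 1.180000]

After 4 iteration(s), the approximation is c_4 = 1.113750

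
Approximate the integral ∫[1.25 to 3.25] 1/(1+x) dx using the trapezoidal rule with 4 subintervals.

f(x) = 1/(1+x)
a = 1.25, b = 3.25, n = 4
h = (b - a)/n = 0.500000

Trapezoidal rule: (h/2)[f(x₀) + 2f(x₁) + 2f(x₂) + ... + f(xₙ)]

x_0 = 1.2500, f(x_0) = 0.444444, coefficient = 1
x_1 = 1.7500, f(x_1) = 0.363636, coefficient = 2
x_2 = 2.2500, f(x_2) = 0.307692, coefficient = 2
x_3 = 2.7500, f(x_3) = 0.266667, coefficient = 2
x_4 = 3.2500, f(x_4) = 0.235294, coefficient = 1

I ≈ (0.500000/2) × 2.555729 = 0.638932
Exact value: 0.635989
Error: 0.002944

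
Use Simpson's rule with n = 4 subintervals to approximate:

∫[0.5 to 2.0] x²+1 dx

f(x) = x²+1
a = 0.5, b = 2.0, n = 4
h = (b - a)/n = 0.375000

Simpson's rule: (h/3)[f(x₀) + 4f(x₁) + 2f(x₂) + ... + f(xₙ)]

x_0 = 0.5000, f(x_0) = 1.250000, coefficient = 1
x_1 = 0.8750, f(x_1) = 1.765625, coefficient = 4
x_2 = 1.2500, f(x_2) = 2.562500, coefficient = 2
x_3 = 1.6250, f(x_3) = 3.640625, coefficient = 4
x_4 = 2.0000, f(x_4) = 5.000000, coefficient = 1

I ≈ (0.375000/3) × 33.000000 = 4.125000
Exact value: 4.125000
Error: 0.000000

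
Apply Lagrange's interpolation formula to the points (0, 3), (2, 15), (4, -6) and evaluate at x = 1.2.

Lagrange interpolation formula:
P(x) = Σ yᵢ × Lᵢ(x)
where Lᵢ(x) = Π_{j≠i} (x - xⱼ)/(xᵢ - xⱼ)

L_0(1.2) = (1.2 - 2)/(0 - 2) × (1.2 - 4)/(0 - 4) = 0.280000
L_1(1.2) = (1.2 - 0)/(2 - 0) × (1.2 - 4)/(2 - 4) = 0.840000
L_2(1.2) = (1.2 - 0)/(4 - 0) × (1.2 - 2)/(4 - 2) = -0.120000

P(1.2) = 3×L_0(1.2) + 15×L_1(1.2) + (-6)×L_2(1.2)
P(1.2) = 14.160000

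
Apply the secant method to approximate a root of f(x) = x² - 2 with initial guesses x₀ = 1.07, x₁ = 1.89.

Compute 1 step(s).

f(x) = x² - 2
x₀ = 1.07, x₁ = 1.89

Secant formula: x_{n+1} = x_n - f(x_n)(x_n - x_{n-1})/(f(x_n) - f(x_{n-1}))

Iteration 1:
  f(1.070000) = -0.855100
  f(1.890000) = 1.572100
  x_2 = 1.890000 - 1.572100×(1.890000 - 1.070000)/(1.572100 - (-0.855100))
       = 1.358885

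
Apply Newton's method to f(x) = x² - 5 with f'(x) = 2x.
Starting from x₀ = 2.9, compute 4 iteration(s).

f(x) = x² - 5
f'(x) = 2x
x₀ = 2.9

Newton-Raphson formula: x_{n+1} = x_n - f(x_n)/f'(x_n)

Iteration 1:
  f(2.900000) = 3.410000
  f'(2.900000) = 5.800000
  x_1 = 2.900000 - 3.410000/5.800000 = 2.312069
Iteration 2:
  f(2.312069) = 0.345663
  f'(2.312069) = 4.624138
  x_2 = 2.312069 - 0.345663/4.624138 = 2.237317
Iteration 3:
  f(2.237317) = 0.005588
  f'(2.237317) = 4.474634
  x_3 = 2.237317 - 0.005588/4.474634 = 2.236068
Iteration 4:
  f(2.236068) = 0.000002
  f'(2.236068) = 4.472137
  x_4 = 2.236068 - 0.000002/4.472137 = 2.236068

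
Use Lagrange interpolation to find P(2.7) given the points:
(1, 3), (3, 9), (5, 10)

Lagrange interpolation formula:
P(x) = Σ yᵢ × Lᵢ(x)
where Lᵢ(x) = Π_{j≠i} (x - xⱼ)/(xᵢ - xⱼ)

L_0(2.7) = (2.7 - 3)/(1 - 3) × (2.7 - 5)/(1 - 5) = 0.086250
L_1(2.7) = (2.7 - 1)/(3 - 1) × (2.7 - 5)/(3 - 5) = 0.977500
L_2(2.7) = (2.7 - 1)/(5 - 1) × (2.7 - 3)/(5 - 3) = -0.063750

P(2.7) = 3×L_0(2.7) + 9×L_1(2.7) + 10×L_2(2.7)
P(2.7) = 8.418750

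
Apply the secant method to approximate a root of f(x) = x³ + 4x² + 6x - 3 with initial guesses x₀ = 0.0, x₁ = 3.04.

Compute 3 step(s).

f(x) = x³ + 4x² + 6x - 3
x₀ = 0.0, x₁ = 3.04

Secant formula: x_{n+1} = x_n - f(x_n)(x_n - x_{n-1})/(f(x_n) - f(x_{n-1}))

Iteration 1:
  f(0.000000) = -3.000000
  f(3.040000) = 80.300864
  x_2 = 3.040000 - 80.300864×(3.040000 - 0.000000)/(80.300864 - (-3.000000))
       = 0.109483
Iteration 2:
  f(3.040000) = 80.300864
  f(0.109483) = -2.293846
  x_3 = 0.109483 - (-2.293846)×(0.109483 - 3.040000)/(-2.293846 - 80.300864)
       = 0.190870
Iteration 3:
  f(0.109483) = -2.293846
  f(0.190870) = -1.702102
  x_4 = 0.190870 - (-1.702102)×(0.190870 - 0.109483)/(-1.702102 - (-2.293846))
       = 0.424973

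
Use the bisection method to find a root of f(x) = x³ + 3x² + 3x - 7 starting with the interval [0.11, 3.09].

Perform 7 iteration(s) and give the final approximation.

f(x) = x³ + 3x² + 3x - 7
Initial interval: [0.11, 3.09]

Iteration 1:
  c_1 = (0.110000 + 3.090000)/2 = 1.600000
  f(c_1) = f(1.600000) = 9.576000
  f(a) × f(c) < 0, new interval: [0.110000, 1.600000]
Iteration 2:
  c_2 = (0.110000 + 1.600000)/2 = 0.855000
  f(c_2) = f(0.855000) = -1.616899
  f(a) × f(c) ≥ 0, new interval: [0.855000, 1.600000]
Iteration 3:
  c_3 = (0.855000 + 1.600000)/2 = 1.227500
  f(c_3) = f(1.227500) = 3.052312
  f(a) × f(c) < 0, new interval: [0.855000, 1.227500]
Iteration 4:
  c_4 = (0.855000 + 1.227500)/2 = 1.041250
  f(c_4) = f(1.041250) = 0.505280
  f(a) × f(c) < 0, new interval: [0.855000, 1.041250]
Iteration 5:
  c_5 = (0.855000 + 1.041250)/2 = 0.948125
  f(c_5) = f(0.948125) = -0.606494
  f(a) × f(c) ≥ 0, new interval: [0.948125, 1.041250]
Iteration 6:
  c_6 = (0.948125 + 1.041250)/2 = 0.994687
  f(c_6) = f(0.994687) = -0.063581
  f(a) × f(c) ≥ 0, new interval: [0.994687, 1.041250]
Iteration 7:
  c_7 = (0.994687 + 1.041250)/2 = 1.017969
  f(c_7) = f(1.017969) = 0.217568
  f(a) × f(c) < 0, new interval: [0.994687, 1.017969]

After 7 iteration(s), the approximation is c_7 = 1.017969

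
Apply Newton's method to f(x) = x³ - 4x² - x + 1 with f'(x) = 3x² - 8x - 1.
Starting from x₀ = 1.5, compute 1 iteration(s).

f(x) = x³ - 4x² - x + 1
f'(x) = 3x² - 8x - 1
x₀ = 1.5

Newton-Raphson formula: x_{n+1} = x_n - f(x_n)/f'(x_n)

Iteration 1:
  f(1.500000) = -6.125000
  f'(1.500000) = -6.250000
  x_1 = 1.500000 - (-6.125000)/(-6.250000) = 0.520000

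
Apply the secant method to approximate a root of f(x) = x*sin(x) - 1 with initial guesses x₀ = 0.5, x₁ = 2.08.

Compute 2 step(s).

f(x) = x*sin(x) - 1
x₀ = 0.5, x₁ = 2.08

Secant formula: x_{n+1} = x_n - f(x_n)(x_n - x_{n-1})/(f(x_n) - f(x_{n-1}))

Iteration 1:
  f(0.500000) = -0.760287
  f(2.080000) = 0.816117
  x_2 = 2.080000 - 0.816117×(2.080000 - 0.500000)/(0.816117 - (-0.760287))
       = 1.262022
Iteration 2:
  f(2.080000) = 0.816117
  f(1.262022) = 0.202336
  x_3 = 1.262022 - 0.202336×(1.262022 - 2.080000)/(0.202336 - 0.816117)
       = 0.992370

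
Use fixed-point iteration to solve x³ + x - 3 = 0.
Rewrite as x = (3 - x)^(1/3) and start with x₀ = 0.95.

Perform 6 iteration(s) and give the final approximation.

Equation: x³ + x - 3 = 0
Fixed-point form: x = (3 - x)^(1/3)
x₀ = 0.95

x_1 = g(0.950000) = 1.270334
x_2 = g(1.270334) = 1.200386
x_3 = g(1.200386) = 1.216354
x_4 = g(1.216354) = 1.212745
x_5 = g(1.212745) = 1.213563
x_6 = g(1.213563) = 1.213378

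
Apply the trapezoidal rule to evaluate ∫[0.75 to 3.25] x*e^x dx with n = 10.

f(x) = x*e^x
a = 0.75, b = 3.25, n = 10
h = (b - a)/n = 0.250000

Trapezoidal rule: (h/2)[f(x₀) + 2f(x₁) + 2f(x₂) + ... + f(xₙ)]

x_0 = 0.7500, f(x_0) = 1.587750, coefficient = 1
x_1 = 1.0000, f(x_1) = 2.718282, coefficient = 2
x_2 = 1.2500, f(x_2) = 4.362929, coefficient = 2
x_3 = 1.5000, f(x_3) = 6.722534, coefficient = 2
x_4 = 1.7500, f(x_4) = 10.070555, coefficient = 2
x_5 = 2.0000, f(x_5) = 14.778112, coefficient = 2
x_6 = 2.2500, f(x_6) = 21.347406, coefficient = 2
x_7 = 2.5000, f(x_7) = 30.456235, coefficient = 2
x_8 = 2.7500, f(x_8) = 43.017238, coefficient = 2
x_9 = 3.0000, f(x_9) = 60.256611, coefficient = 2
x_10 = 3.2500, f(x_10) = 83.818605, coefficient = 1

I ≈ (0.250000/2) × 472.866155 = 59.108269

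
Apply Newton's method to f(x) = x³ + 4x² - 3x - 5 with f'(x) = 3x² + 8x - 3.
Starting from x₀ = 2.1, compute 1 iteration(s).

f(x) = x³ + 4x² - 3x - 5
f'(x) = 3x² + 8x - 3
x₀ = 2.1

Newton-Raphson formula: x_{n+1} = x_n - f(x_n)/f'(x_n)

Iteration 1:
  f(2.100000) = 15.601000
  f'(2.100000) = 27.030000
  x_1 = 2.100000 - 15.601000/27.030000 = 1.522826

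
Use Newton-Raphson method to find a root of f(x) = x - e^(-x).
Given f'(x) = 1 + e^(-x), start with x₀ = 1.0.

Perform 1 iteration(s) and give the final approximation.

f(x) = x - e^(-x)
f'(x) = 1 + e^(-x)
x₀ = 1.0

Newton-Raphson formula: x_{n+1} = x_n - f(x_n)/f'(x_n)

Iteration 1:
  f(1.000000) = 0.632121
  f'(1.000000) = 1.367879
  x_1 = 1.000000 - 0.632121/1.367879 = 0.537883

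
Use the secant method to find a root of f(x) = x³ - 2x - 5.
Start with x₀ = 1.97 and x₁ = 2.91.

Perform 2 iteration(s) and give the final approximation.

f(x) = x³ - 2x - 5
x₀ = 1.97, x₁ = 2.91

Secant formula: x_{n+1} = x_n - f(x_n)(x_n - x_{n-1})/(f(x_n) - f(x_{n-1}))

Iteration 1:
  f(1.970000) = -1.294627
  f(2.910000) = 13.822171
  x_2 = 2.910000 - 13.822171×(2.910000 - 1.970000)/(13.822171 - (-1.294627))
       = 2.050503
Iteration 2:
  f(2.910000) = 13.822171
  f(2.050503) = -0.479537
  x_3 = 2.050503 - (-0.479537)×(2.050503 - 2.910000)/(-0.479537 - 13.822171)
       = 2.079322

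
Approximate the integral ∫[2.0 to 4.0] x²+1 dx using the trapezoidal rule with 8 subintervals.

f(x) = x²+1
a = 2.0, b = 4.0, n = 8
h = (b - a)/n = 0.250000

Trapezoidal rule: (h/2)[f(x₀) + 2f(x₁) + 2f(x₂) + ... + f(xₙ)]

x_0 = 2.0000, f(x_0) = 5.000000, coefficient = 1
x_1 = 2.2500, f(x_1) = 6.062500, coefficient = 2
x_2 = 2.5000, f(x_2) = 7.250000, coefficient = 2
x_3 = 2.7500, f(x_3) = 8.562500, coefficient = 2
x_4 = 3.0000, f(x_4) = 10.000000, coefficient = 2
x_5 = 3.2500, f(x_5) = 11.562500, coefficient = 2
x_6 = 3.5000, f(x_6) = 13.250000, coefficient = 2
x_7 = 3.7500, f(x_7) = 15.062500, coefficient = 2
x_8 = 4.0000, f(x_8) = 17.000000, coefficient = 1

I ≈ (0.250000/2) × 165.500000 = 20.687500
Exact value: 20.666667
Error: 0.020833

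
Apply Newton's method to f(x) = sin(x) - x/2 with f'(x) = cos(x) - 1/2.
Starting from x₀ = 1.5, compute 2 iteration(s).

f(x) = sin(x) - x/2
f'(x) = cos(x) - 1/2
x₀ = 1.5

Newton-Raphson formula: x_{n+1} = x_n - f(x_n)/f'(x_n)

Iteration 1:
  f(1.500000) = 0.247495
  f'(1.500000) = -0.429263
  x_1 = 1.500000 - 0.247495/(-0.429263) = 2.076558
Iteration 2:
  f(2.076558) = -0.163473
  f'(2.076558) = -0.984474
  x_2 = 2.076558 - (-0.163473)/(-0.984474) = 1.910507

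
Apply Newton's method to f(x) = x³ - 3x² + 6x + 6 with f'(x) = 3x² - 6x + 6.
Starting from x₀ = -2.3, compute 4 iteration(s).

f(x) = x³ - 3x² + 6x + 6
f'(x) = 3x² - 6x + 6
x₀ = -2.3

Newton-Raphson formula: x_{n+1} = x_n - f(x_n)/f'(x_n)

Iteration 1:
  f(-2.300000) = -35.837000
  f'(-2.300000) = 35.670000
  x_1 = -2.300000 - (-35.837000)/35.670000 = -1.295318
Iteration 2:
  f(-1.295318) = -8.978805
  f'(-1.295318) = 18.805457
  x_2 = -1.295318 - (-8.978805)/18.805457 = -0.817861
Iteration 3:
  f(-0.817861) = -1.460917
  f'(-0.817861) = 12.913853
  x_3 = -0.817861 - (-1.460917)/12.913853 = -0.704733
Iteration 4:
  f(-0.704733) = -0.068347
  f'(-0.704733) = 11.718342
  x_4 = -0.704733 - (-0.068347)/11.718342 = -0.698900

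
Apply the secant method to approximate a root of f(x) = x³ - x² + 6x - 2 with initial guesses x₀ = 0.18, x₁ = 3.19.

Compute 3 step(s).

f(x) = x³ - x² + 6x - 2
x₀ = 0.18, x₁ = 3.19

Secant formula: x_{n+1} = x_n - f(x_n)(x_n - x_{n-1})/(f(x_n) - f(x_{n-1}))

Iteration 1:
  f(0.180000) = -0.946568
  f(3.190000) = 39.425659
  x_2 = 3.190000 - 39.425659×(3.190000 - 0.180000)/(39.425659 - (-0.946568))
       = 0.250573
Iteration 2:
  f(3.190000) = 39.425659
  f(0.250573) = -0.543619
  x_3 = 0.250573 - (-0.543619)×(0.250573 - 3.190000)/(-0.543619 - 39.425659)
       = 0.290551
Iteration 3:
  f(0.250573) = -0.543619
  f(0.290551) = -0.316583
  x_4 = 0.290551 - (-0.316583)×(0.290551 - 0.250573)/(-0.316583 - (-0.543619))
       = 0.346299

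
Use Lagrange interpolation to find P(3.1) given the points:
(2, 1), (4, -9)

Lagrange interpolation formula:
P(x) = Σ yᵢ × Lᵢ(x)
where Lᵢ(x) = Π_{j≠i} (x - xⱼ)/(xᵢ - xⱼ)

L_0(3.1) = (3.1 - 4)/(2 - 4) = 0.450000
L_1(3.1) = (3.1 - 2)/(4 - 2) = 0.550000

P(3.1) = 1×L_0(3.1) + (-9)×L_1(3.1)
P(3.1) = -4.500000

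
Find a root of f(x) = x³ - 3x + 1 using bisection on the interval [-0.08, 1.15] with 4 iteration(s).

f(x) = x³ - 3x + 1
Initial interval: [-0.08, 1.15]

Iteration 1:
  c_1 = (-0.080000 + 1.150000)/2 = 0.535000
  f(c_1) = f(0.535000) = -0.451870
  f(a) × f(c) < 0, new interval: [-0.080000, 0.535000]
Iteration 2:
  c_2 = (-0.080000 + 0.535000)/2 = 0.227500
  f(c_2) = f(0.227500) = 0.329275
  f(a) × f(c) ≥ 0, new interval: [0.227500, 0.535000]
Iteration 3:
  c_3 = (0.227500 + 0.535000)/2 = 0.381250
  f(c_3) = f(0.381250) = -0.088335
  f(a) × f(c) < 0, new interval: [0.227500, 0.381250]
Iteration 4:
  c_4 = (0.227500 + 0.381250)/2 = 0.304375
  f(c_4) = f(0.304375) = 0.115074
  f(a) × f(c) ≥ 0, new interval: [0.304375, 0.381250]

After 4 iteration(s), the approximation is c_4 = 0.304375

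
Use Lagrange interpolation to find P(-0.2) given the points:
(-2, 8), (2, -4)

Lagrange interpolation formula:
P(x) = Σ yᵢ × Lᵢ(x)
where Lᵢ(x) = Π_{j≠i} (x - xⱼ)/(xᵢ - xⱼ)

L_0(-0.2) = (-0.2 - 2)/(-2 - 2) = 0.550000
L_1(-0.2) = (-0.2 - (-2))/(2 - (-2)) = 0.450000

P(-0.2) = 8×L_0(-0.2) + (-4)×L_1(-0.2)
P(-0.2) = 2.600000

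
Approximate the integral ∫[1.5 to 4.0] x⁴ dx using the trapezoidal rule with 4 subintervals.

f(x) = x⁴
a = 1.5, b = 4.0, n = 4
h = (b - a)/n = 0.625000

Trapezoidal rule: (h/2)[f(x₀) + 2f(x₁) + 2f(x₂) + ... + f(xₙ)]

x_0 = 1.5000, f(x_0) = 5.062500, coefficient = 1
x_1 = 2.1250, f(x_1) = 20.390869, coefficient = 2
x_2 = 2.7500, f(x_2) = 57.191406, coefficient = 2
x_3 = 3.3750, f(x_3) = 129.746338, coefficient = 2
x_4 = 4.0000, f(x_4) = 256.000000, coefficient = 1

I ≈ (0.625000/2) × 675.719727 = 211.162415
Exact value: 203.281250
Error: 7.881165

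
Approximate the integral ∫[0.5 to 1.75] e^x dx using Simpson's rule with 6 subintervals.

f(x) = e^x
a = 0.5, b = 1.75, n = 6
h = (b - a)/n = 0.208333

Simpson's rule: (h/3)[f(x₀) + 4f(x₁) + 2f(x₂) + ... + f(xₙ)]

x_0 = 0.5000, f(x_0) = 1.648721, coefficient = 1
x_1 = 0.7083, f(x_1) = 2.030604, coefficient = 4
x_2 = 0.9167, f(x_2) = 2.500940, coefficient = 2
x_3 = 1.1250, f(x_3) = 3.080217, coefficient = 4
x_4 = 1.3333, f(x_4) = 3.793668, coefficient = 2
x_5 = 1.5417, f(x_5) = 4.672371, coefficient = 4
x_6 = 1.7500, f(x_6) = 5.754603, coefficient = 1

I ≈ (0.208333/3) × 59.125308 = 4.105924
Exact value: 4.105881
Error: 0.000043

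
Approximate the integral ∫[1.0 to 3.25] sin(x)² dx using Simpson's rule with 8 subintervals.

f(x) = sin(x)²
a = 1.0, b = 3.25, n = 8
h = (b - a)/n = 0.281250

Simpson's rule: (h/3)[f(x₀) + 4f(x₁) + 2f(x₂) + ... + f(xₙ)]

x_0 = 1.0000, f(x_0) = 0.708073, coefficient = 1
x_1 = 1.2812, f(x_1) = 0.918480, coefficient = 4
x_2 = 1.5625, f(x_2) = 0.999931, coefficient = 2
x_3 = 1.8438, f(x_3) = 0.927328, coefficient = 4
x_4 = 2.1250, f(x_4) = 0.723044, coefficient = 2
x_5 = 2.4062, f(x_5) = 0.450028, coefficient = 4
x_6 = 2.6875, f(x_6) = 0.192411, coefficient = 2
x_7 = 2.9688, f(x_7) = 0.029578, coefficient = 4
x_8 = 3.2500, f(x_8) = 0.011706, coefficient = 1

I ≈ (0.281250/3) × 13.852210 = 1.298645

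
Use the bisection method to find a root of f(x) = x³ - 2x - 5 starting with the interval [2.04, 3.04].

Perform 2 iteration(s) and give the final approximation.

f(x) = x³ - 2x - 5
Initial interval: [2.04, 3.04]

Iteration 1:
  c_1 = (2.040000 + 3.040000)/2 = 2.540000
  f(c_1) = f(2.540000) = 6.307064
  f(a) × f(c) < 0, new interval: [2.040000, 2.540000]
Iteration 2:
  c_2 = (2.040000 + 2.540000)/2 = 2.290000
  f(c_2) = f(2.290000) = 2.428989
  f(a) × f(c) < 0, new interval: [2.040000, 2.290000]

After 2 iteration(s), the approximation is c_2 = 2.290000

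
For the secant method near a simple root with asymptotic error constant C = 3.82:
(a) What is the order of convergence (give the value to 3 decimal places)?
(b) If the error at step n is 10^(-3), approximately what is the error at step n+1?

(a) Secant method has superlinear convergence with order φ = (1+√5)/2 ≈ 1.618.
    This means |e_{n+1}| ≈ C|e_n|^1.618.

(b) With |e_n| = 10^(-3) and C = 3.82:
    |e_{n+1}| ≈ 3.82 × (10^(-3))^1.618 = 3.82 × 10^(-4.85)

(a) ≈ 1.618 (golden ratio); (b) |e_{n+1}| ≈ 5.345e-05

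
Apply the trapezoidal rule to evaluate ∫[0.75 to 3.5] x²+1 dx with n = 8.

f(x) = x²+1
a = 0.75, b = 3.5, n = 8
h = (b - a)/n = 0.343750

Trapezoidal rule: (h/2)[f(x₀) + 2f(x₁) + 2f(x₂) + ... + f(xₙ)]

x_0 = 0.7500, f(x_0) = 1.562500, coefficient = 1
x_1 = 1.0938, f(x_1) = 2.196289, coefficient = 2
x_2 = 1.4375, f(x_2) = 3.066406, coefficient = 2
x_3 = 1.7812, f(x_3) = 4.172852, coefficient = 2
x_4 = 2.1250, f(x_4) = 5.515625, coefficient = 2
x_5 = 2.4688, f(x_5) = 7.094727, coefficient = 2
x_6 = 2.8125, f(x_6) = 8.910156, coefficient = 2
x_7 = 3.1562, f(x_7) = 10.961914, coefficient = 2
x_8 = 3.5000, f(x_8) = 13.250000, coefficient = 1

I ≈ (0.343750/2) × 98.648438 = 16.955200
Exact value: 16.901042
Error: 0.054159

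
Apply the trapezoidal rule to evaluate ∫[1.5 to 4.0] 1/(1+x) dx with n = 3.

f(x) = 1/(1+x)
a = 1.5, b = 4.0, n = 3
h = (b - a)/n = 0.833333

Trapezoidal rule: (h/2)[f(x₀) + 2f(x₁) + 2f(x₂) + ... + f(xₙ)]

x_0 = 1.5000, f(x_0) = 0.400000, coefficient = 1
x_1 = 2.3333, f(x_1) = 0.300000, coefficient = 2
x_2 = 3.1667, f(x_2) = 0.240000, coefficient = 2
x_3 = 4.0000, f(x_3) = 0.200000, coefficient = 1

I ≈ (0.833333/2) × 1.680000 = 0.700000
Exact value: 0.693147
Error: 0.006853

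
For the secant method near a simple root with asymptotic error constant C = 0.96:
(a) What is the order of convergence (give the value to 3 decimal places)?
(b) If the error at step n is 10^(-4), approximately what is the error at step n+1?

(a) Secant method has superlinear convergence with order φ = (1+√5)/2 ≈ 1.618.
    This means |e_{n+1}| ≈ C|e_n|^1.618.

(b) With |e_n| = 10^(-4) and C = 0.96:
    |e_{n+1}| ≈ 0.96 × (10^(-4))^1.618 = 0.96 × 10^(-6.47)

(a) ≈ 1.618 (golden ratio); (b) |e_{n+1}| ≈ 3.237e-07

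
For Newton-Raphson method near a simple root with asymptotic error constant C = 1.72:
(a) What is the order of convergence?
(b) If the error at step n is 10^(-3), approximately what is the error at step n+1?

(a) Newton-Raphson has quadratic (order 2) convergence near simple roots.
    This means |e_{n+1}| ≈ C|e_n|².

(b) With |e_n| = 10^(-3) and C = 1.72:
    |e_{n+1}| ≈ 1.72 × (10^(-3))² = 1.72 × 10^(-6)

(a) 2 (quadratic); (b) |e_{n+1}| ≈ 1.720e-06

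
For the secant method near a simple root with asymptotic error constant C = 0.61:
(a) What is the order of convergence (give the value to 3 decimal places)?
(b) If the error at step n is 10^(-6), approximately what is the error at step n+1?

(a) Secant method has superlinear convergence with order φ = (1+√5)/2 ≈ 1.618.
    This means |e_{n+1}| ≈ C|e_n|^1.618.

(b) With |e_n| = 10^(-6) and C = 0.61:
    |e_{n+1}| ≈ 0.61 × (10^(-6))^1.618 = 0.61 × 10^(-9.71)

(a) ≈ 1.618 (golden ratio); (b) |e_{n+1}| ≈ 1.194e-10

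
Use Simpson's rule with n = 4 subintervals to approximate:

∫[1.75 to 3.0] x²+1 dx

f(x) = x²+1
a = 1.75, b = 3.0, n = 4
h = (b - a)/n = 0.312500

Simpson's rule: (h/3)[f(x₀) + 4f(x₁) + 2f(x₂) + ... + f(xₙ)]

x_0 = 1.7500, f(x_0) = 4.062500, coefficient = 1
x_1 = 2.0625, f(x_1) = 5.253906, coefficient = 4
x_2 = 2.3750, f(x_2) = 6.640625, coefficient = 2
x_3 = 2.6875, f(x_3) = 8.222656, coefficient = 4
x_4 = 3.0000, f(x_4) = 10.000000, coefficient = 1

I ≈ (0.312500/3) × 81.250000 = 8.463542
Exact value: 8.463542
Error: 0.000000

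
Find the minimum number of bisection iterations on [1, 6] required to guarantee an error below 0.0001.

We need (b-a)/2^n ≤ 0.0001
(6 - 1)/2^n ≤ 0.0001
5/2^n ≤ 0.0001
2^n ≥ 50000
n ≥ log₂(50000) = 15.61
n ≥ 16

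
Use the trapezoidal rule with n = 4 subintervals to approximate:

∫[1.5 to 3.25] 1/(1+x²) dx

f(x) = 1/(1+x²)
a = 1.5, b = 3.25, n = 4
h = (b - a)/n = 0.437500

Trapezoidal rule: (h/2)[f(x₀) + 2f(x₁) + 2f(x₂) + ... + f(xₙ)]

x_0 = 1.5000, f(x_0) = 0.307692, coefficient = 1
x_1 = 1.9375, f(x_1) = 0.210353, coefficient = 2
x_2 = 2.3750, f(x_2) = 0.150588, coefficient = 2
x_3 = 2.8125, f(x_3) = 0.112231, coefficient = 2
x_4 = 3.2500, f(x_4) = 0.086486, coefficient = 1

I ≈ (0.437500/2) × 1.340525 = 0.293240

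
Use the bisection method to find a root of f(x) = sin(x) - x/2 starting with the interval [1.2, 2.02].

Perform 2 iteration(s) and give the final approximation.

f(x) = sin(x) - x/2
Initial interval: [1.2, 2.02]

Iteration 1:
  c_1 = (1.200000 + 2.020000)/2 = 1.610000
  f(c_1) = f(1.610000) = 0.194232
  f(a) × f(c) ≥ 0, new interval: [1.610000, 2.020000]
Iteration 2:
  c_2 = (1.610000 + 2.020000)/2 = 1.815000
  f(c_2) = f(1.815000) = 0.062830
  f(a) × f(c) ≥ 0, new interval: [1.815000, 2.020000]

After 2 iteration(s), the approximation is c_2 = 1.815000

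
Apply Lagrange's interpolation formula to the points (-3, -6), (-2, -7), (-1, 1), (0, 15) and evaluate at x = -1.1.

Lagrange interpolation formula:
P(x) = Σ yᵢ × Lᵢ(x)
where Lᵢ(x) = Π_{j≠i} (x - xⱼ)/(xᵢ - xⱼ)

L_0(-1.1) = (-1.1 - (-2))/(-3 - (-2)) × (-1.1 - (-1))/(-3 - (-1)) × (-1.1 - 0)/(-3 - 0) = -0.016500
L_1(-1.1) = (-1.1 - (-3))/(-2 - (-3)) × (-1.1 - (-1))/(-2 - (-1)) × (-1.1 - 0)/(-2 - 0) = 0.104500
L_2(-1.1) = (-1.1 - (-3))/(-1 - (-3)) × (-1.1 - (-2))/(-1 - (-2)) × (-1.1 - 0)/(-1 - 0) = 0.940500
L_3(-1.1) = (-1.1 - (-3))/(0 - (-3)) × (-1.1 - (-2))/(0 - (-2)) × (-1.1 - (-1))/(0 - (-1)) = -0.028500

P(-1.1) = (-6)×L_0(-1.1) + (-7)×L_1(-1.1) + 1×L_2(-1.1) + 15×L_3(-1.1)
P(-1.1) = -0.119500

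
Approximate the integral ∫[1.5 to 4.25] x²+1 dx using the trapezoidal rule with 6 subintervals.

f(x) = x²+1
a = 1.5, b = 4.25, n = 6
h = (b - a)/n = 0.458333

Trapezoidal rule: (h/2)[f(x₀) + 2f(x₁) + 2f(x₂) + ... + f(xₙ)]

x_0 = 1.5000, f(x_0) = 3.250000, coefficient = 1
x_1 = 1.9583, f(x_1) = 4.835069, coefficient = 2
x_2 = 2.4167, f(x_2) = 6.840278, coefficient = 2
x_3 = 2.8750, f(x_3) = 9.265625, coefficient = 2
x_4 = 3.3333, f(x_4) = 12.111111, coefficient = 2
x_5 = 3.7917, f(x_5) = 15.376736, coefficient = 2
x_6 = 4.2500, f(x_6) = 19.062500, coefficient = 1

I ≈ (0.458333/2) × 119.170139 = 27.309823
Exact value: 27.213542
Error: 0.096282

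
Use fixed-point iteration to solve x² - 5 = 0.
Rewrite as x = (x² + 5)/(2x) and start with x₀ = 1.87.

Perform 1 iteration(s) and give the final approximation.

Equation: x² - 5 = 0
Fixed-point form: x = (x² + 5)/(2x)
x₀ = 1.87

x_1 = g(1.870000) = 2.271898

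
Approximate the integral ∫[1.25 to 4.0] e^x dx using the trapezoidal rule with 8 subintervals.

f(x) = e^x
a = 1.25, b = 4.0, n = 8
h = (b - a)/n = 0.343750

Trapezoidal rule: (h/2)[f(x₀) + 2f(x₁) + 2f(x₂) + ... + f(xₙ)]

x_0 = 1.2500, f(x_0) = 3.490343, coefficient = 1
x_1 = 1.5938, f(x_1) = 4.922173, coefficient = 2
x_2 = 1.9375, f(x_2) = 6.941376, coefficient = 2
x_3 = 2.2812, f(x_3) = 9.788909, coefficient = 2
x_4 = 2.6250, f(x_4) = 13.804574, coefficient = 2
x_5 = 2.9688, f(x_5) = 19.467570, coefficient = 2
x_6 = 3.3125, f(x_6) = 27.453674, coefficient = 2
x_7 = 3.6562, f(x_7) = 38.715886, coefficient = 2
x_8 = 4.0000, f(x_8) = 54.598150, coefficient = 1

I ≈ (0.343750/2) × 300.276815 = 51.610078
Exact value: 51.107807
Error: 0.502271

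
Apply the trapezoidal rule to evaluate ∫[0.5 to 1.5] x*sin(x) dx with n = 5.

f(x) = x*sin(x)
a = 0.5, b = 1.5, n = 5
h = (b - a)/n = 0.200000

Trapezoidal rule: (h/2)[f(x₀) + 2f(x₁) + 2f(x₂) + ... + f(xₙ)]

x_0 = 0.5000, f(x_0) = 0.239713, coefficient = 1
x_1 = 0.7000, f(x_1) = 0.450952, coefficient = 2
x_2 = 0.9000, f(x_2) = 0.704994, coefficient = 2
x_3 = 1.1000, f(x_3) = 0.980328, coefficient = 2
x_4 = 1.3000, f(x_4) = 1.252626, coefficient = 2
x_5 = 1.5000, f(x_5) = 1.496242, coefficient = 1

I ≈ (0.200000/2) × 8.513756 = 0.851376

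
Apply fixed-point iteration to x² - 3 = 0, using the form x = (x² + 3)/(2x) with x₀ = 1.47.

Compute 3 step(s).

Equation: x² - 3 = 0
Fixed-point form: x = (x² + 3)/(2x)
x₀ = 1.47

x_1 = g(1.470000) = 1.755408
x_2 = g(1.755408) = 1.732206
x_3 = g(1.732206) = 1.732051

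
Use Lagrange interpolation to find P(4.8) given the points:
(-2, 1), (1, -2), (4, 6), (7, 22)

Lagrange interpolation formula:
P(x) = Σ yᵢ × Lᵢ(x)
where Lᵢ(x) = Π_{j≠i} (x - xⱼ)/(xᵢ - xⱼ)

L_0(4.8) = (4.8 - 1)/(-2 - 1) × (4.8 - 4)/(-2 - 4) × (4.8 - 7)/(-2 - 7) = 0.041284
L_1(4.8) = (4.8 - (-2))/(1 - (-2)) × (4.8 - 4)/(1 - 4) × (4.8 - 7)/(1 - 7) = -0.221630
L_2(4.8) = (4.8 - (-2))/(4 - (-2)) × (4.8 - 1)/(4 - 1) × (4.8 - 7)/(4 - 7) = 1.052741
L_3(4.8) = (4.8 - (-2))/(7 - (-2)) × (4.8 - 1)/(7 - 1) × (4.8 - 4)/(7 - 4) = 0.127605

P(4.8) = 1×L_0(4.8) + (-2)×L_1(4.8) + 6×L_2(4.8) + 22×L_3(4.8)
P(4.8) = 9.608296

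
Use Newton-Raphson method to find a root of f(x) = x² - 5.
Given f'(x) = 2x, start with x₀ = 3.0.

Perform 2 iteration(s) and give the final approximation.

f(x) = x² - 5
f'(x) = 2x
x₀ = 3.0

Newton-Raphson formula: x_{n+1} = x_n - f(x_n)/f'(x_n)

Iteration 1:
  f(3.000000) = 4.000000
  f'(3.000000) = 6.000000
  x_1 = 3.000000 - 4.000000/6.000000 = 2.333333
Iteration 2:
  f(2.333333) = 0.444444
  f'(2.333333) = 4.666667
  x_2 = 2.333333 - 0.444444/4.666667 = 2.238095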